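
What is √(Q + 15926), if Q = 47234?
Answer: 2*√15790 ≈ 251.32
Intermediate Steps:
√(Q + 15926) = √(47234 + 15926) = √63160 = 2*√15790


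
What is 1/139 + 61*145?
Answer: 1229456/139 ≈ 8845.0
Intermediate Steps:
1/139 + 61*145 = 1/139 + 8845 = 1229456/139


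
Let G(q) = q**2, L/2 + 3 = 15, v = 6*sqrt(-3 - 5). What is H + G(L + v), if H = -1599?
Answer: -1311 + 576*I*sqrt(2) ≈ -1311.0 + 814.59*I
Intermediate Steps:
v = 12*I*sqrt(2) (v = 6*sqrt(-8) = 6*(2*I*sqrt(2)) = 12*I*sqrt(2) ≈ 16.971*I)
L = 24 (L = -6 + 2*15 = -6 + 30 = 24)
H + G(L + v) = -1599 + (24 + 12*I*sqrt(2))**2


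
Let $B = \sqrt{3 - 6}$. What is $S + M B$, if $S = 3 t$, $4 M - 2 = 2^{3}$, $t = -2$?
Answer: $-6 + \frac{5 i \sqrt{3}}{2} \approx -6.0 + 4.3301 i$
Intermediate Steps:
$B = i \sqrt{3}$ ($B = \sqrt{-3} = i \sqrt{3} \approx 1.732 i$)
$M = \frac{5}{2}$ ($M = \frac{1}{2} + \frac{2^{3}}{4} = \frac{1}{2} + \frac{1}{4} \cdot 8 = \frac{1}{2} + 2 = \frac{5}{2} \approx 2.5$)
$S = -6$ ($S = 3 \left(-2\right) = -6$)
$S + M B = -6 + \frac{5 i \sqrt{3}}{2}$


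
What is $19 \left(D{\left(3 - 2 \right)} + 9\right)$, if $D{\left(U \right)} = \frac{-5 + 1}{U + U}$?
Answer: $133$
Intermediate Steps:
$D{\left(U \right)} = - \frac{2}{U}$ ($D{\left(U \right)} = - \frac{4}{2 U} = - 4 \frac{1}{2 U} = - \frac{2}{U}$)
$19 \left(D{\left(3 - 2 \right)} + 9\right) = 19 \left(- \frac{2}{3 - 2} + 9\right) = 19 \left(- \frac{2}{1} + 9\right) = 19 \left(\left(-2\right) 1 + 9\right) = 19 \left(-2 + 9\right) = 19 \cdot 7 = 133$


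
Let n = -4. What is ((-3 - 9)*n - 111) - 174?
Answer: -237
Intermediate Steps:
((-3 - 9)*n - 111) - 174 = ((-3 - 9)*(-4) - 111) - 174 = (-12*(-4) - 111) - 174 = (48 - 111) - 174 = -63 - 174 = -237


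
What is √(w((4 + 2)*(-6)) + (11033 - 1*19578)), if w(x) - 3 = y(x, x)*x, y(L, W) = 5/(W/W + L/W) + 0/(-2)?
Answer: 2*I*√2158 ≈ 92.909*I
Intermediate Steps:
y(L, W) = 5/(1 + L/W) (y(L, W) = 5/(1 + L/W) + 0*(-½) = 5/(1 + L/W) + 0 = 5/(1 + L/W))
w(x) = 3 + 5*x/2 (w(x) = 3 + (5*x/(x + x))*x = 3 + (5*x/((2*x)))*x = 3 + (5*x*(1/(2*x)))*x = 3 + 5*x/2)
√(w((4 + 2)*(-6)) + (11033 - 1*19578)) = √((3 + 5*((4 + 2)*(-6))/2) + (11033 - 1*19578)) = √((3 + 5*(6*(-6))/2) + (11033 - 19578)) = √((3 + (5/2)*(-36)) - 8545) = √((3 - 90) - 8545) = √(-87 - 8545) = √(-8632) = 2*I*√2158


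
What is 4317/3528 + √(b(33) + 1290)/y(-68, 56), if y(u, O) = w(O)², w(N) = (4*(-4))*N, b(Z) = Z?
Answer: 1439/1176 + 3*√3/114688 ≈ 1.2237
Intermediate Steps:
w(N) = -16*N
y(u, O) = 256*O² (y(u, O) = (-16*O)² = 256*O²)
4317/3528 + √(b(33) + 1290)/y(-68, 56) = 4317/3528 + √(33 + 1290)/((256*56²)) = 4317*(1/3528) + √1323/((256*3136)) = 1439/1176 + (21*√3)/802816 = 1439/1176 + (21*√3)*(1/802816) = 1439/1176 + 3*√3/114688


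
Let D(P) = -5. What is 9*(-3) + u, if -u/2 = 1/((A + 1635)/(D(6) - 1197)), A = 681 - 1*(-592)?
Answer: -19028/727 ≈ -26.173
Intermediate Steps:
A = 1273 (A = 681 + 592 = 1273)
u = 601/727 (u = -2*(-5 - 1197)/(1273 + 1635) = -2/(2908/(-1202)) = -2/(2908*(-1/1202)) = -2/(-1454/601) = -2*(-601/1454) = 601/727 ≈ 0.82668)
9*(-3) + u = 9*(-3) + 601/727 = -27 + 601/727 = -19028/727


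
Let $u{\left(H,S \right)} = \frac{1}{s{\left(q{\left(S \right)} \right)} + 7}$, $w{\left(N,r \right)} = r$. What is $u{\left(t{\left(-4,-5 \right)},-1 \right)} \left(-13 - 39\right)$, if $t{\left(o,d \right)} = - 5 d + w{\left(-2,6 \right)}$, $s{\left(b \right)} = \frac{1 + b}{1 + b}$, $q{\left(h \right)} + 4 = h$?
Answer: $- \frac{13}{2} \approx -6.5$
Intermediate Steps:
$q{\left(h \right)} = -4 + h$
$s{\left(b \right)} = 1$
$t{\left(o,d \right)} = 6 - 5 d$ ($t{\left(o,d \right)} = - 5 d + 6 = 6 - 5 d$)
$u{\left(H,S \right)} = \frac{1}{8}$ ($u{\left(H,S \right)} = \frac{1}{1 + 7} = \frac{1}{8}$)
$u{\left(t{\left(-4,-5 \right)},-1 \right)} \left(-13 - 39\right) = \frac{-13 - 39}{8} = \frac{1}{8} \left(-52\right) = - \frac{13}{2}$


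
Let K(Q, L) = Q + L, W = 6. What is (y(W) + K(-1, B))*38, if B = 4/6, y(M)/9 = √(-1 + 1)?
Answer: -38/3 ≈ -12.667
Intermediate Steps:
y(M) = 0 (y(M) = 9*√(-1 + 1) = 9*√0 = 9*0 = 0)
B = ⅔ (B = 4*(⅙) = ⅔ ≈ 0.66667)
K(Q, L) = L + Q
(y(W) + K(-1, B))*38 = (0 + (⅔ - 1))*38 = (0 - ⅓)*38 = -⅓*38 = -38/3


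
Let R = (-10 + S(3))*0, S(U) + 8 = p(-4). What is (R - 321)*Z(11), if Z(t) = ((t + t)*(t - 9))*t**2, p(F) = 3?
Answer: -1709004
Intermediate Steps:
S(U) = -5 (S(U) = -8 + 3 = -5)
Z(t) = 2*t**3*(-9 + t) (Z(t) = ((2*t)*(-9 + t))*t**2 = (2*t*(-9 + t))*t**2 = 2*t**3*(-9 + t))
R = 0 (R = (-10 - 5)*0 = -15*0 = 0)
(R - 321)*Z(11) = (0 - 321)*(2*11**3*(-9 + 11)) = -642*1331*2 = -321*5324 = -1709004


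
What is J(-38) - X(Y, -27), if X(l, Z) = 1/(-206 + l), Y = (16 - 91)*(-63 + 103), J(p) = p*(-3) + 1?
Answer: 368691/3206 ≈ 115.00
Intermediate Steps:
J(p) = 1 - 3*p (J(p) = -3*p + 1 = 1 - 3*p)
Y = -3000 (Y = -75*40 = -3000)
J(-38) - X(Y, -27) = (1 - 3*(-38)) - 1/(-206 - 3000) = (1 + 114) - 1/(-3206) = 115 - 1*(-1/3206) = 115 + 1/3206 = 368691/3206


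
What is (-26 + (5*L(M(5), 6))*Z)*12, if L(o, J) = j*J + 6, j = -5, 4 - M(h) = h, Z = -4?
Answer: 5448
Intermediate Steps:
M(h) = 4 - h
L(o, J) = 6 - 5*J (L(o, J) = -5*J + 6 = 6 - 5*J)
(-26 + (5*L(M(5), 6))*Z)*12 = (-26 + (5*(6 - 5*6))*(-4))*12 = (-26 + (5*(6 - 30))*(-4))*12 = (-26 + (5*(-24))*(-4))*12 = (-26 - 120*(-4))*12 = (-26 + 480)*12 = 454*12 = 5448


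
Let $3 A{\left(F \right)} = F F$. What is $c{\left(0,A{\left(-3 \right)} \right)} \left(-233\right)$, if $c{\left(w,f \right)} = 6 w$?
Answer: $0$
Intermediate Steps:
$A{\left(F \right)} = \frac{F^{2}}{3}$ ($A{\left(F \right)} = \frac{F F}{3} = \frac{F^{2}}{3}$)
$c{\left(0,A{\left(-3 \right)} \right)} \left(-233\right) = 6 \cdot 0 \left(-233\right) = 0 \left(-233\right) = 0$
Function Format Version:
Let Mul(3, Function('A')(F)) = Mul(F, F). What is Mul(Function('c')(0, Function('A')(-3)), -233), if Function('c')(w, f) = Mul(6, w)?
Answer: 0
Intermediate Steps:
Function('A')(F) = Mul(Rational(1, 3), Pow(F, 2)) (Function('A')(F) = Mul(Rational(1, 3), Mul(F, F)) = Mul(Rational(1, 3), Pow(F, 2)))
Mul(Function('c')(0, Function('A')(-3)), -233) = Mul(Mul(6, 0), -233) = Mul(0, -233) = 0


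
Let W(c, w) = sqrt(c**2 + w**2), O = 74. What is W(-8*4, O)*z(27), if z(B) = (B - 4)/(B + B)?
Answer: 115*sqrt(65)/27 ≈ 34.339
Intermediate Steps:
z(B) = (-4 + B)/(2*B) (z(B) = (-4 + B)/((2*B)) = (-4 + B)*(1/(2*B)) = (-4 + B)/(2*B))
W(-8*4, O)*z(27) = sqrt((-8*4)**2 + 74**2)*((1/2)*(-4 + 27)/27) = sqrt((-32)**2 + 5476)*((1/2)*(1/27)*23) = sqrt(1024 + 5476)*(23/54) = sqrt(6500)*(23/54) = (10*sqrt(65))*(23/54) = 115*sqrt(65)/27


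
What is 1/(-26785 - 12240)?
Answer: -1/39025 ≈ -2.5625e-5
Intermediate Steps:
1/(-26785 - 12240) = 1/(-39025) = -1/39025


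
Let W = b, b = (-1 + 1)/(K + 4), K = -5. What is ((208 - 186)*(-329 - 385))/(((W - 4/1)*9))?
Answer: 1309/3 ≈ 436.33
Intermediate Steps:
b = 0 (b = (-1 + 1)/(-5 + 4) = 0/(-1) = 0*(-1) = 0)
W = 0
((208 - 186)*(-329 - 385))/(((W - 4/1)*9)) = ((208 - 186)*(-329 - 385))/(((0 - 4/1)*9)) = (22*(-714))/(((0 - 4*1)*9)) = -15708*1/(9*(0 - 4)) = -15708/((-4*9)) = -15708/(-36) = -15708*(-1/36) = 1309/3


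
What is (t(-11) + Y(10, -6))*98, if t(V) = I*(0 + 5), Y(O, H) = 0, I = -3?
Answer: -1470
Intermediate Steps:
t(V) = -15 (t(V) = -3*(0 + 5) = -3*5 = -15)
(t(-11) + Y(10, -6))*98 = (-15 + 0)*98 = -15*98 = -1470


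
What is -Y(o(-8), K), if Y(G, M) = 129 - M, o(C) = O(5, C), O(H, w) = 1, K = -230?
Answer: -359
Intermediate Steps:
o(C) = 1
-Y(o(-8), K) = -(129 - 1*(-230)) = -(129 + 230) = -1*359 = -359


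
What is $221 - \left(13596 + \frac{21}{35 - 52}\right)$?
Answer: $- \frac{227354}{17} \approx -13374.0$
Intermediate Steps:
$221 - \left(13596 + \frac{21}{35 - 52}\right) = 221 - \left(13596 - \frac{21}{17}\right) = 221 + \left(\left(76 - - \frac{21}{17}\right) - 13672\right) = 221 + \left(\left(76 + \frac{21}{17}\right) - 13672\right) = 221 + \left(\frac{1313}{17} - 13672\right) = 221 - \frac{231111}{17} = - \frac{227354}{17}$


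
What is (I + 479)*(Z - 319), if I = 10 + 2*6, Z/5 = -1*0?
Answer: -159819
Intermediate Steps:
Z = 0 (Z = 5*(-1*0) = 5*0 = 0)
I = 22 (I = 10 + 12 = 22)
(I + 479)*(Z - 319) = (22 + 479)*(0 - 319) = 501*(-319) = -159819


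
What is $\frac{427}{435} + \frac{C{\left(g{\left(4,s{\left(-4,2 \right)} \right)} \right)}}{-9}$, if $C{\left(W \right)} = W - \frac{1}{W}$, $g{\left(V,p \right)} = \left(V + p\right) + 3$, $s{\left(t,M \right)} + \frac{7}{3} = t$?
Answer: $\frac{8411}{7830} \approx 1.0742$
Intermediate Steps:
$s{\left(t,M \right)} = - \frac{7}{3} + t$
$g{\left(V,p \right)} = 3 + V + p$
$\frac{427}{435} + \frac{C{\left(g{\left(4,s{\left(-4,2 \right)} \right)} \right)}}{-9} = \frac{427}{435} + \frac{\left(3 + 4 - \frac{19}{3}\right) - \frac{1}{3 + 4 - \frac{19}{3}}}{-9} = 427 \cdot \frac{1}{435} + \left(\left(3 + 4 - \frac{19}{3}\right) - \frac{1}{3 + 4 - \frac{19}{3}}\right) \left(- \frac{1}{9}\right) = \frac{427}{435} + \left(\frac{2}{3} - \frac{1}{\frac{2}{3}}\right) \left(- \frac{1}{9}\right) = \frac{427}{435} + \left(\frac{2}{3} - \frac{3}{2}\right) \left(- \frac{1}{9}\right) = \frac{427}{435} - - \frac{5}{54} = \frac{427}{435} + \frac{5}{54} = \frac{8411}{7830}$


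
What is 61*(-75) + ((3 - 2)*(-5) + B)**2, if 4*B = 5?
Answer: -72975/16 ≈ -4560.9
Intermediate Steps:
B = 5/4 (B = (1/4)*5 = 5/4 ≈ 1.2500)
61*(-75) + ((3 - 2)*(-5) + B)**2 = 61*(-75) + ((3 - 2)*(-5) + 5/4)**2 = -4575 + (1*(-5) + 5/4)**2 = -4575 + (-5 + 5/4)**2 = -4575 + (-15/4)**2 = -4575 + 225/16 = -72975/16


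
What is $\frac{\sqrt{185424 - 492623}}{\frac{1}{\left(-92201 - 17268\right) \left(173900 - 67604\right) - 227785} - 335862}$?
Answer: $- \frac{11636344609 i \sqrt{307199}}{3908205973067959} \approx - 0.0016502 i$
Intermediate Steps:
$\frac{\sqrt{185424 - 492623}}{\frac{1}{\left(-92201 - 17268\right) \left(173900 - 67604\right) - 227785} - 335862} = \frac{\sqrt{-307199}}{\frac{1}{\left(-109469\right) 106296 - 227785} - 335862} = \frac{i \sqrt{307199}}{\frac{1}{-11636116824 - 227785} - 335862} = \frac{i \sqrt{307199}}{\frac{1}{-11636344609} - 335862} = \frac{i \sqrt{307199}}{- \frac{1}{11636344609} - 335862} = \frac{i \sqrt{307199}}{- \frac{3908205973067959}{11636344609}} = i \sqrt{307199} \left(- \frac{11636344609}{3908205973067959}\right) = - \frac{11636344609 i \sqrt{307199}}{3908205973067959}$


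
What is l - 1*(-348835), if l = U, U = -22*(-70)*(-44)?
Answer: 281075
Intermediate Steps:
U = -67760 (U = 1540*(-44) = -67760)
l = -67760
l - 1*(-348835) = -67760 - 1*(-348835) = -67760 + 348835 = 281075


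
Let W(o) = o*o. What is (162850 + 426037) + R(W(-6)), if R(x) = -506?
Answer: 588381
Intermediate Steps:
W(o) = o²
(162850 + 426037) + R(W(-6)) = (162850 + 426037) - 506 = 588887 - 506 = 588381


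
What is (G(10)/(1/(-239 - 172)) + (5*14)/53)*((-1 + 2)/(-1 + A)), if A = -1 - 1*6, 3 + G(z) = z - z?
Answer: -65419/424 ≈ -154.29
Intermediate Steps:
G(z) = -3 (G(z) = -3 + (z - z) = -3 + 0 = -3)
A = -7 (A = -1 - 6 = -7)
(G(10)/(1/(-239 - 172)) + (5*14)/53)*((-1 + 2)/(-1 + A)) = (-3/(1/(-239 - 172)) + (5*14)/53)*((-1 + 2)/(-1 - 7)) = (-3/(1/(-411)) + 70*(1/53))*(1/(-8)) = (-3/(-1/411) + 70/53)*(1*(-⅛)) = (-3*(-411) + 70/53)*(-⅛) = (1233 + 70/53)*(-⅛) = (65419/53)*(-⅛) = -65419/424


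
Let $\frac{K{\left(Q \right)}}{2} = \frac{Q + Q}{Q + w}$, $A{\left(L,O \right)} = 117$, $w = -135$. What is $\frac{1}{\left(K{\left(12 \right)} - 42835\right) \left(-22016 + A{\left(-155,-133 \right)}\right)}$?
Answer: $\frac{41}{38460140649} \approx 1.066 \cdot 10^{-9}$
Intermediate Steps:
$K{\left(Q \right)} = \frac{4 Q}{-135 + Q}$ ($K{\left(Q \right)} = 2 \frac{Q + Q}{Q - 135} = 2 \frac{2 Q}{-135 + Q} = \frac{4 Q}{-135 + Q}$)
$\frac{1}{\left(K{\left(12 \right)} - 42835\right) \left(-22016 + A{\left(-155,-133 \right)}\right)} = \frac{1}{\left(4 \cdot 12 \frac{1}{-135 + 12} - 42835\right) \left(-22016 + 117\right)} = \frac{1}{\left(4 \cdot 12 \frac{1}{-123} - 42835\right) \left(-21899\right)} = \frac{1}{\left(4 \cdot 12 \left(- \frac{1}{123}\right) - 42835\right) \left(-21899\right)} = \frac{1}{\left(- \frac{16}{41} - 42835\right) \left(-21899\right)} = \frac{1}{\left(- \frac{1756251}{41}\right) \left(-21899\right)} = \frac{1}{\frac{38460140649}{41}} = \frac{41}{38460140649}$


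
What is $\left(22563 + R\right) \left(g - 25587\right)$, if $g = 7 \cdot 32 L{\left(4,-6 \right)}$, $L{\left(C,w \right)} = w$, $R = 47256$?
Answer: $-1880295489$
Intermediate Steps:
$g = -1344$ ($g = 7 \cdot 32 \left(-6\right) = 224 \left(-6\right) = -1344$)
$\left(22563 + R\right) \left(g - 25587\right) = \left(22563 + 47256\right) \left(-1344 - 25587\right) = 69819 \left(-1344 - 25587\right) = 69819 \left(-26931\right) = -1880295489$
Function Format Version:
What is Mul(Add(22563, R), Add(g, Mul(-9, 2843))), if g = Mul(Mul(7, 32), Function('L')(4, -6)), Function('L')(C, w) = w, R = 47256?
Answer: -1880295489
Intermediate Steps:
g = -1344 (g = Mul(Mul(7, 32), -6) = Mul(224, -6) = -1344)
Mul(Add(22563, R), Add(g, Mul(-9, 2843))) = Mul(Add(22563, 47256), Add(-1344, Mul(-9, 2843))) = Mul(69819, Add(-1344, -25587)) = Mul(69819, -26931) = -1880295489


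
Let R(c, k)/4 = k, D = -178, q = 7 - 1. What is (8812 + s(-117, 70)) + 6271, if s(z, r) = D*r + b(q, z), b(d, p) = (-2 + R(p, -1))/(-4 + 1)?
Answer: 2625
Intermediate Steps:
q = 6
R(c, k) = 4*k
b(d, p) = 2 (b(d, p) = (-2 + 4*(-1))/(-4 + 1) = (-2 - 4)/(-3) = -6*(-1/3) = 2)
s(z, r) = 2 - 178*r (s(z, r) = -178*r + 2 = 2 - 178*r)
(8812 + s(-117, 70)) + 6271 = (8812 + (2 - 178*70)) + 6271 = (8812 + (2 - 12460)) + 6271 = (8812 - 12458) + 6271 = -3646 + 6271 = 2625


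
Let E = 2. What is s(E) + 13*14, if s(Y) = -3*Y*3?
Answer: 164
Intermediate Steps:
s(Y) = -9*Y
s(E) + 13*14 = -9*2 + 13*14 = -18 + 182 = 164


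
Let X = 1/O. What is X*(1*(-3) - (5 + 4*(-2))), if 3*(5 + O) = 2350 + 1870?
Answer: 0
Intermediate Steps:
O = 4205/3 (O = -5 + (2350 + 1870)/3 = -5 + (⅓)*4220 = -5 + 4220/3 = 4205/3 ≈ 1401.7)
X = 3/4205 (X = 1/(4205/3) = 3/4205 ≈ 0.00071344)
X*(1*(-3) - (5 + 4*(-2))) = 3*(1*(-3) - (5 + 4*(-2)))/4205 = 3*(-3 - (5 - 8))/4205 = 3*(-3 - 1*(-3))/4205 = 3*(-3 + 3)/4205 = (3/4205)*0 = 0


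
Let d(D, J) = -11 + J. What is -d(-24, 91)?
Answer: -80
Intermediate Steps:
-d(-24, 91) = -(-11 + 91) = -1*80 = -80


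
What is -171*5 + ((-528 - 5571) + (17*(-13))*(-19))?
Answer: -2755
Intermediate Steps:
-171*5 + ((-528 - 5571) + (17*(-13))*(-19)) = -855 + (-6099 - 221*(-19)) = -855 + (-6099 + 4199) = -855 - 1900 = -2755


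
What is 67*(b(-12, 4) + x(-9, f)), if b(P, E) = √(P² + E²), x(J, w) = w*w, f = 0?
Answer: 268*√10 ≈ 847.49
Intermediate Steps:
x(J, w) = w²
b(P, E) = √(E² + P²)
67*(b(-12, 4) + x(-9, f)) = 67*(√(4² + (-12)²) + 0²) = 67*(√(16 + 144) + 0) = 67*(√160 + 0) = 67*(4*√10 + 0) = 67*(4*√10) = 268*√10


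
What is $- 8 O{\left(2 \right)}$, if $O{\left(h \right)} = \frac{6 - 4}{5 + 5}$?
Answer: $- \frac{8}{5} \approx -1.6$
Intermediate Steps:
$O{\left(h \right)} = \frac{1}{5}$ ($O{\left(h \right)} = \frac{2}{10} = 2 \cdot \frac{1}{10} = \frac{1}{5}$)
$- 8 O{\left(2 \right)} = \left(-8\right) \frac{1}{5} = - \frac{8}{5}$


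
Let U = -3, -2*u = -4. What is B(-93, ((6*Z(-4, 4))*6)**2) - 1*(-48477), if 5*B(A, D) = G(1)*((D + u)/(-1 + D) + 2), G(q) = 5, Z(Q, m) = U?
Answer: 565422243/11663 ≈ 48480.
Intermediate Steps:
u = 2 (u = -1/2*(-4) = 2)
Z(Q, m) = -3
B(A, D) = 2 + (2 + D)/(-1 + D) (B(A, D) = (5*((D + 2)/(-1 + D) + 2))/5 = (5*((2 + D)/(-1 + D) + 2))/5 = (5*(2 + (2 + D)/(-1 + D)))/5 = (10 + 5*(2 + D)/(-1 + D))/5 = 2 + (2 + D)/(-1 + D))
B(-93, ((6*Z(-4, 4))*6)**2) - 1*(-48477) = 3*((6*(-3))*6)**2/(-1 + ((6*(-3))*6)**2) - 1*(-48477) = 3*(-18*6)**2/(-1 + (-18*6)**2) + 48477 = 3*(-108)**2/(-1 + (-108)**2) + 48477 = 3*11664/(-1 + 11664) + 48477 = 3*11664/11663 + 48477 = 3*11664*(1/11663) + 48477 = 34992/11663 + 48477 = 565422243/11663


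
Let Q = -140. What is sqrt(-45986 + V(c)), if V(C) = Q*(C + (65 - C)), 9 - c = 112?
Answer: I*sqrt(55086) ≈ 234.7*I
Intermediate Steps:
c = -103 (c = 9 - 1*112 = 9 - 112 = -103)
V(C) = -9100 (V(C) = -140*(C + (65 - C)) = -140*65 = -9100)
sqrt(-45986 + V(c)) = sqrt(-45986 - 9100) = sqrt(-55086) = I*sqrt(55086)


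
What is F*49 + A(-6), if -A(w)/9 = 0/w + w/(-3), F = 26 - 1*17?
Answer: 423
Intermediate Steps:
F = 9 (F = 26 - 17 = 9)
A(w) = 3*w (A(w) = -9*(0/w + w/(-3)) = -9*(0 + w*(-1/3)) = -9*(0 - w/3) = -(-3)*w = 3*w)
F*49 + A(-6) = 9*49 + 3*(-6) = 441 - 18 = 423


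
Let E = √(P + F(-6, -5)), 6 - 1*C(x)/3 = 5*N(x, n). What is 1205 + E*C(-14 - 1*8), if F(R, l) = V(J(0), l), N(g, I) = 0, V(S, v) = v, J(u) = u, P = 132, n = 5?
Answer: 1205 + 18*√127 ≈ 1407.8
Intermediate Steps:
F(R, l) = l
C(x) = 18 (C(x) = 18 - 15*0 = 18 - 3*0 = 18 + 0 = 18)
E = √127 (E = √(132 - 5) = √127 ≈ 11.269)
1205 + E*C(-14 - 1*8) = 1205 + √127*18 = 1205 + 18*√127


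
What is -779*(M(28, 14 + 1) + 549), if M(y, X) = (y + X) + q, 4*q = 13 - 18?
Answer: -1840777/4 ≈ -4.6019e+5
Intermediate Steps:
q = -5/4 (q = (13 - 18)/4 = (¼)*(-5) = -5/4 ≈ -1.2500)
M(y, X) = -5/4 + X + y (M(y, X) = (y + X) - 5/4 = (X + y) - 5/4 = -5/4 + X + y)
-779*(M(28, 14 + 1) + 549) = -779*((-5/4 + (14 + 1) + 28) + 549) = -779*((-5/4 + 15 + 28) + 549) = -779*(167/4 + 549) = -779*2363/4 = -1840777/4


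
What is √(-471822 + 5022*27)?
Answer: 2*I*√84057 ≈ 579.85*I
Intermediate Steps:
√(-471822 + 5022*27) = √(-471822 + 135594) = √(-336228) = 2*I*√84057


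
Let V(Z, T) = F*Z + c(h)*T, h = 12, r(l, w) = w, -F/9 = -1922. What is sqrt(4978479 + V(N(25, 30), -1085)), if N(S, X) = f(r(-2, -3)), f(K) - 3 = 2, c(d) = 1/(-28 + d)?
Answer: sqrt(81040589)/4 ≈ 2250.6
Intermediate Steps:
F = 17298 (F = -9*(-1922) = 17298)
f(K) = 5 (f(K) = 3 + 2 = 5)
N(S, X) = 5
V(Z, T) = 17298*Z - T/16 (V(Z, T) = 17298*Z + T/(-28 + 12) = 17298*Z + T/(-16) = 17298*Z - T/16)
sqrt(4978479 + V(N(25, 30), -1085)) = sqrt(4978479 + (17298*5 - 1/16*(-1085))) = sqrt(4978479 + (86490 + 1085/16)) = sqrt(4978479 + 1384925/16) = sqrt(81040589/16) = sqrt(81040589)/4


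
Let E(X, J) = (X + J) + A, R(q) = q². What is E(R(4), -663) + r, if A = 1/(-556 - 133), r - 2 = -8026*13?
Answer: -72333288/689 ≈ -1.0498e+5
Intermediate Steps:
r = -104336 (r = 2 - 8026*13 = 2 - 104338 = -104336)
A = -1/689 (A = 1/(-689) = -1/689 ≈ -0.0014514)
E(X, J) = -1/689 + J + X (E(X, J) = (X + J) - 1/689 = (J + X) - 1/689 = -1/689 + J + X)
E(R(4), -663) + r = (-1/689 - 663 + 4²) - 104336 = (-1/689 - 663 + 16) - 104336 = -445784/689 - 104336 = -72333288/689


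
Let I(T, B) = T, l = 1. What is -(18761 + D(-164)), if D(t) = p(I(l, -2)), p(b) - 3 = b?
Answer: -18765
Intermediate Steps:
p(b) = 3 + b
D(t) = 4 (D(t) = 3 + 1 = 4)
-(18761 + D(-164)) = -(18761 + 4) = -1*18765 = -18765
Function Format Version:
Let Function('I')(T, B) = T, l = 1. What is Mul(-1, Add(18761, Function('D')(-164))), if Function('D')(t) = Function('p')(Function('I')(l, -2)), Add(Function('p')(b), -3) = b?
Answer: -18765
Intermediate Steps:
Function('p')(b) = Add(3, b)
Function('D')(t) = 4 (Function('D')(t) = Add(3, 1) = 4)
Mul(-1, Add(18761, Function('D')(-164))) = Mul(-1, Add(18761, 4)) = Mul(-1, 18765) = -18765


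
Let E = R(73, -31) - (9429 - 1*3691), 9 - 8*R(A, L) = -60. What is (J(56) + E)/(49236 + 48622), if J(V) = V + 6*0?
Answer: -45387/782864 ≈ -0.057976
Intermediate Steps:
R(A, L) = 69/8 (R(A, L) = 9/8 - ⅛*(-60) = 9/8 + 15/2 = 69/8)
J(V) = V (J(V) = V + 0 = V)
E = -45835/8 (E = 69/8 - (9429 - 1*3691) = 69/8 - (9429 - 3691) = 69/8 - 1*5738 = 69/8 - 5738 = -45835/8 ≈ -5729.4)
(J(56) + E)/(49236 + 48622) = (56 - 45835/8)/(49236 + 48622) = -45387/8/97858 = -45387/8*1/97858 = -45387/782864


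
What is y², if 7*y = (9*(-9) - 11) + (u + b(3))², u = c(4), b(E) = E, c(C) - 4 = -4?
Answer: 6889/49 ≈ 140.59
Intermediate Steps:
c(C) = 0 (c(C) = 4 - 4 = 0)
u = 0
y = -83/7 (y = ((9*(-9) - 11) + (0 + 3)²)/7 = ((-81 - 11) + 3²)/7 = (-92 + 9)/7 = (⅐)*(-83) = -83/7 ≈ -11.857)
y² = (-83/7)² = 6889/49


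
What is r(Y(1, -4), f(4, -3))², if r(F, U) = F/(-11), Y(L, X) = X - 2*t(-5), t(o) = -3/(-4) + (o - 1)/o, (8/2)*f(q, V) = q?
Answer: 6241/12100 ≈ 0.51579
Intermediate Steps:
f(q, V) = q/4
t(o) = ¾ + (-1 + o)/o (t(o) = -3*(-¼) + (-1 + o)/o = ¾ + (-1 + o)/o)
Y(L, X) = -39/10 + X (Y(L, X) = X - 2*(7/4 - 1/(-5)) = X - 2*(7/4 - 1*(-⅕)) = X - 2*(7/4 + ⅕) = X - 2*39/20 = X - 39/10 = -39/10 + X)
r(F, U) = -F/11 (r(F, U) = F*(-1/11) = -F/11)
r(Y(1, -4), f(4, -3))² = (-(-39/10 - 4)/11)² = (-1/11*(-79/10))² = (79/110)² = 6241/12100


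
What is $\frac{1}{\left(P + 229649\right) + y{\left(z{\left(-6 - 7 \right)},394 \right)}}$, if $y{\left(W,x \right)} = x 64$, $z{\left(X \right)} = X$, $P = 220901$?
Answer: $\frac{1}{475766} \approx 2.1019 \cdot 10^{-6}$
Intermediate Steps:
$y{\left(W,x \right)} = 64 x$
$\frac{1}{\left(P + 229649\right) + y{\left(z{\left(-6 - 7 \right)},394 \right)}} = \frac{1}{\left(220901 + 229649\right) + 64 \cdot 394} = \frac{1}{450550 + 25216} = \frac{1}{475766}$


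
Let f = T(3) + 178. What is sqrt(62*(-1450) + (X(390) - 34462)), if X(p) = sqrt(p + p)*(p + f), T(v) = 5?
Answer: sqrt(-124362 + 1146*sqrt(195)) ≈ 329.18*I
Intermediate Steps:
f = 183 (f = 5 + 178 = 183)
X(p) = sqrt(2)*sqrt(p)*(183 + p) (X(p) = sqrt(p + p)*(p + 183) = sqrt(2*p)*(183 + p) = (sqrt(2)*sqrt(p))*(183 + p) = sqrt(2)*sqrt(p)*(183 + p))
sqrt(62*(-1450) + (X(390) - 34462)) = sqrt(62*(-1450) + (sqrt(2)*sqrt(390)*(183 + 390) - 34462)) = sqrt(-89900 + (sqrt(2)*sqrt(390)*573 - 34462)) = sqrt(-89900 + (1146*sqrt(195) - 34462)) = sqrt(-89900 + (-34462 + 1146*sqrt(195))) = sqrt(-124362 + 1146*sqrt(195))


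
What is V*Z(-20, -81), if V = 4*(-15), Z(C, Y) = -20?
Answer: 1200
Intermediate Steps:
V = -60
V*Z(-20, -81) = -60*(-20) = 1200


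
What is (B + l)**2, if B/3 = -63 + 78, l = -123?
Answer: 6084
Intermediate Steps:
B = 45 (B = 3*(-63 + 78) = 3*15 = 45)
(B + l)**2 = (45 - 123)**2 = (-78)**2 = 6084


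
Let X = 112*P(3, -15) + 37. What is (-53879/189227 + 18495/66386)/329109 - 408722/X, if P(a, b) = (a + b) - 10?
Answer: 563256386509686543491/3344628501060153582 ≈ 168.41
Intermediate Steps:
P(a, b) = -10 + a + b
X = -2427 (X = 112*(-10 + 3 - 15) + 37 = 112*(-22) + 37 = -2464 + 37 = -2427)
(-53879/189227 + 18495/66386)/329109 - 408722/X = (-53879/189227 + 18495/66386)/329109 - 408722/(-2427) = (-53879*1/189227 + 18495*(1/66386))*(1/329109) - 408722*(-1/2427) = (-53879/189227 + 18495/66386)*(1/329109) + 408722/2427 = -77057929/12562023622*1/329109 + 408722/2427 = -77057929/4134275032212798 + 408722/2427 = 563256386509686543491/3344628501060153582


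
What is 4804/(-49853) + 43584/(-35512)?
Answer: -292924100/221297467 ≈ -1.3237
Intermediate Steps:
4804/(-49853) + 43584/(-35512) = 4804*(-1/49853) + 43584*(-1/35512) = -4804/49853 - 5448/4439 = -292924100/221297467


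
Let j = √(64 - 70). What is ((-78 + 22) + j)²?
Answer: (-56 + I*√6)² ≈ 3130.0 - 274.34*I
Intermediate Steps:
j = I*√6 (j = √(-6) = I*√6 ≈ 2.4495*I)
((-78 + 22) + j)² = ((-78 + 22) + I*√6)² = (-56 + I*√6)²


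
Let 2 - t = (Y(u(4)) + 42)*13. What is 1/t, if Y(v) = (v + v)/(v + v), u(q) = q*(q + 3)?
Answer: -1/557 ≈ -0.0017953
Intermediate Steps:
u(q) = q*(3 + q)
Y(v) = 1 (Y(v) = (2*v)/((2*v)) = (2*v)*(1/(2*v)) = 1)
t = -557 (t = 2 - (1 + 42)*13 = 2 - 43*13 = 2 - 1*559 = 2 - 559 = -557)
1/t = 1/(-557) = -1/557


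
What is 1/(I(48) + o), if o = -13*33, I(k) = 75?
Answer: -1/354 ≈ -0.0028249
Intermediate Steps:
o = -429
1/(I(48) + o) = 1/(75 - 429) = 1/(-354) = -1/354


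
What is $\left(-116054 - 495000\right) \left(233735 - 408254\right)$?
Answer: $106640533026$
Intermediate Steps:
$\left(-116054 - 495000\right) \left(233735 - 408254\right) = \left(-611054\right) \left(-174519\right) = 106640533026$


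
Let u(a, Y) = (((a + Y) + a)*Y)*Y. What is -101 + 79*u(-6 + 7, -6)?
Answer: -11477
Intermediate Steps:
u(a, Y) = Y**2*(Y + 2*a) (u(a, Y) = (((Y + a) + a)*Y)*Y = ((Y + 2*a)*Y)*Y = (Y*(Y + 2*a))*Y = Y**2*(Y + 2*a))
-101 + 79*u(-6 + 7, -6) = -101 + 79*((-6)**2*(-6 + 2*(-6 + 7))) = -101 + 79*(36*(-6 + 2*1)) = -101 + 79*(36*(-6 + 2)) = -101 + 79*(36*(-4)) = -101 + 79*(-144) = -101 - 11376 = -11477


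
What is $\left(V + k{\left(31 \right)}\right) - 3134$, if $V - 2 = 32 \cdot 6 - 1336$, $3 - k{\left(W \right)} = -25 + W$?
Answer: $-4279$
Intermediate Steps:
$k{\left(W \right)} = 28 - W$ ($k{\left(W \right)} = 3 - \left(-25 + W\right) = 28 - W$)
$V = -1142$ ($V = 2 + \left(32 \cdot 6 - 1336\right) = 2 + \left(192 - 1336\right) = 2 - 1144 = -1142$)
$\left(V + k{\left(31 \right)}\right) - 3134 = \left(-1142 + \left(28 - 31\right)\right) - 3134 = \left(-1142 - 3\right) - 3134 = -1145 - 3134 = -4279$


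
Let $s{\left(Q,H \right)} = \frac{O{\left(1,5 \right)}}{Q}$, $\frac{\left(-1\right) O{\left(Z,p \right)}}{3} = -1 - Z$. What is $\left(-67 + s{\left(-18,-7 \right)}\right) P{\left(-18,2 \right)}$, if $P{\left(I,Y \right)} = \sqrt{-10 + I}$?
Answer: $- \frac{404 i \sqrt{7}}{3} \approx - 356.29 i$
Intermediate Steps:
$O{\left(Z,p \right)} = 3 + 3 Z$ ($O{\left(Z,p \right)} = - 3 \left(-1 - Z\right) = 3 + 3 Z$)
$s{\left(Q,H \right)} = \frac{6}{Q}$ ($s{\left(Q,H \right)} = \frac{3 + 3 \cdot 1}{Q} = \frac{3 + 3}{Q} = \frac{6}{Q}$)
$\left(-67 + s{\left(-18,-7 \right)}\right) P{\left(-18,2 \right)} = \left(-67 + \frac{6}{-18}\right) \sqrt{-10 - 18} = \left(-67 + 6 \left(- \frac{1}{18}\right)\right) \sqrt{-28} = \left(-67 - \frac{1}{3}\right) 2 i \sqrt{7} = - \frac{202 \cdot 2 i \sqrt{7}}{3} = - \frac{404 i \sqrt{7}}{3}$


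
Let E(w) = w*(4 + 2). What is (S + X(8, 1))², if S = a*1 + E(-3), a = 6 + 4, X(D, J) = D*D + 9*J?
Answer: 4225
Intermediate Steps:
E(w) = 6*w (E(w) = w*6 = 6*w)
X(D, J) = D² + 9*J
a = 10
S = -8 (S = 10*1 + 6*(-3) = 10 - 18 = -8)
(S + X(8, 1))² = (-8 + (8² + 9*1))² = (-8 + (64 + 9))² = (-8 + 73)² = 65² = 4225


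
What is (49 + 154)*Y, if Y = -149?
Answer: -30247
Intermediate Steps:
(49 + 154)*Y = (49 + 154)*(-149) = 203*(-149) = -30247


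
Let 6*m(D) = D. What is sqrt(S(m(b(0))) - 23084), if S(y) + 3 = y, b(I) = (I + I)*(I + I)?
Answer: I*sqrt(23087) ≈ 151.94*I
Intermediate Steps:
b(I) = 4*I**2 (b(I) = (2*I)*(2*I) = 4*I**2)
m(D) = D/6
S(y) = -3 + y
sqrt(S(m(b(0))) - 23084) = sqrt((-3 + (4*0**2)/6) - 23084) = sqrt((-3 + (4*0)/6) - 23084) = sqrt((-3 + (1/6)*0) - 23084) = sqrt((-3 + 0) - 23084) = sqrt(-3 - 23084) = sqrt(-23087) = I*sqrt(23087)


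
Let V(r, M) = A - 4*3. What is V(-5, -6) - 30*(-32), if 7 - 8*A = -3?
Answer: 3797/4 ≈ 949.25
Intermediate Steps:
A = 5/4 (A = 7/8 - 1/8*(-3) = 7/8 + 3/8 = 5/4 ≈ 1.2500)
V(r, M) = -43/4 (V(r, M) = 5/4 - 4*3 = 5/4 - 12 = -43/4)
V(-5, -6) - 30*(-32) = -43/4 - 30*(-32) = -43/4 + 960 = 3797/4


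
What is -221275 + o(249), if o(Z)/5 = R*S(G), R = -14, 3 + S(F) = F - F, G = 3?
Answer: -221065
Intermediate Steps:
S(F) = -3 (S(F) = -3 + (F - F) = -3 + 0 = -3)
o(Z) = 210 (o(Z) = 5*(-14*(-3)) = 5*42 = 210)
-221275 + o(249) = -221275 + 210 = -221065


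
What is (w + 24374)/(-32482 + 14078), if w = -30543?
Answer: 6169/18404 ≈ 0.33520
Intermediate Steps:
(w + 24374)/(-32482 + 14078) = (-30543 + 24374)/(-32482 + 14078) = -6169/(-18404) = -6169*(-1/18404) = 6169/18404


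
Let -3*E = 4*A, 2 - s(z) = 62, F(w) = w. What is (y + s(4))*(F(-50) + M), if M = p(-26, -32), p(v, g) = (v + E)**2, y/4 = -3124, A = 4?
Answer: -105294616/9 ≈ -1.1699e+7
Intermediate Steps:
y = -12496 (y = 4*(-3124) = -12496)
s(z) = -60 (s(z) = 2 - 1*62 = 2 - 62 = -60)
E = -16/3 (E = -4*4/3 = -1/3*16 = -16/3 ≈ -5.3333)
p(v, g) = (-16/3 + v)**2 (p(v, g) = (v - 16/3)**2 = (-16/3 + v)**2)
M = 8836/9 (M = (-16 + 3*(-26))**2/9 = (-16 - 78)**2/9 = (1/9)*(-94)**2 = (1/9)*8836 = 8836/9 ≈ 981.78)
(y + s(4))*(F(-50) + M) = (-12496 - 60)*(-50 + 8836/9) = -12556*8386/9 = -105294616/9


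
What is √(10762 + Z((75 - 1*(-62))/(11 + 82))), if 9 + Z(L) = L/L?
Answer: √10754 ≈ 103.70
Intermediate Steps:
Z(L) = -8 (Z(L) = -9 + L/L = -9 + 1 = -8)
√(10762 + Z((75 - 1*(-62))/(11 + 82))) = √(10762 - 8) = √10754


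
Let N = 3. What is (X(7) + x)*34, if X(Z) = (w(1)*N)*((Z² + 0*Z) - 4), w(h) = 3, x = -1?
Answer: 13736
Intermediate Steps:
X(Z) = -36 + 9*Z² (X(Z) = (3*3)*((Z² + 0*Z) - 4) = 9*((Z² + 0) - 4) = 9*(Z² - 4) = 9*(-4 + Z²) = -36 + 9*Z²)
(X(7) + x)*34 = ((-36 + 9*7²) - 1)*34 = ((-36 + 9*49) - 1)*34 = ((-36 + 441) - 1)*34 = (405 - 1)*34 = 404*34 = 13736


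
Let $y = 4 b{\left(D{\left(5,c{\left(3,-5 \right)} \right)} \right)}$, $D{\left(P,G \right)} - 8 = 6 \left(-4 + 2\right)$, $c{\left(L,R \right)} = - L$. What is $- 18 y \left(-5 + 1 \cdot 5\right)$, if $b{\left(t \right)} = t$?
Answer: $0$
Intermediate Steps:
$D{\left(P,G \right)} = -4$ ($D{\left(P,G \right)} = 8 + 6 \left(-4 + 2\right) = 8 + 6 \left(-2\right) = 8 - 12 = -4$)
$y = -16$ ($y = 4 \left(-4\right) = -16$)
$- 18 y \left(-5 + 1 \cdot 5\right) = \left(-18\right) \left(-16\right) \left(-5 + 1 \cdot 5\right) = 288 \left(-5 + 5\right) = 288 \cdot 0 = 0$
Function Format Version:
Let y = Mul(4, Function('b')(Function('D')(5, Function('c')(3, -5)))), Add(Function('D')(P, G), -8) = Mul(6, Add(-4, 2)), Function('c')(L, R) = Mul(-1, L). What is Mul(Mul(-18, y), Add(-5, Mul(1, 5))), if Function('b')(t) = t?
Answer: 0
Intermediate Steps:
Function('D')(P, G) = -4 (Function('D')(P, G) = Add(8, Mul(6, Add(-4, 2))) = Add(8, Mul(6, -2)) = Add(8, -12) = -4)
y = -16 (y = Mul(4, -4) = -16)
Mul(Mul(-18, y), Add(-5, Mul(1, 5))) = Mul(Mul(-18, -16), Add(-5, Mul(1, 5))) = Mul(288, Add(-5, 5)) = Mul(288, 0) = 0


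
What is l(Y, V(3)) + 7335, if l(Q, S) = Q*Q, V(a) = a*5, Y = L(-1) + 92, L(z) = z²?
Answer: 15984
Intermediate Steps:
Y = 93 (Y = (-1)² + 92 = 1 + 92 = 93)
V(a) = 5*a
l(Q, S) = Q²
l(Y, V(3)) + 7335 = 93² + 7335 = 8649 + 7335 = 15984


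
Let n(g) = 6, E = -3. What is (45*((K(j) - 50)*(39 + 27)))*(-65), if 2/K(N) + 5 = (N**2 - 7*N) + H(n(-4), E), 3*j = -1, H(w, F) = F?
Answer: 9721998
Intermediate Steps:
j = -1/3 (j = (1/3)*(-1) = -1/3 ≈ -0.33333)
K(N) = 2/(-8 + N**2 - 7*N) (K(N) = 2/(-5 + ((N**2 - 7*N) - 3)) = 2/(-5 + (-3 + N**2 - 7*N)) = 2/(-8 + N**2 - 7*N))
(45*((K(j) - 50)*(39 + 27)))*(-65) = (45*((2/(-8 + (-1/3)**2 - 7*(-1/3)) - 50)*(39 + 27)))*(-65) = (45*((2/(-8 + 1/9 + 7/3) - 50)*66))*(-65) = (45*((2/(-50/9) - 50)*66))*(-65) = (45*((2*(-9/50) - 50)*66))*(-65) = (45*((-9/25 - 50)*66))*(-65) = (45*(-1259/25*66))*(-65) = (45*(-83094/25))*(-65) = -747846/5*(-65) = 9721998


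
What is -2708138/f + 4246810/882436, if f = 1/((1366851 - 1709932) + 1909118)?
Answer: -1871225087973007703/441218 ≈ -4.2410e+12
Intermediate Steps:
f = 1/1566037 (f = 1/(-343081 + 1909118) = 1/1566037 ≈ 6.3855e-7)
-2708138/f + 4246810/882436 = -2708138/1/1566037 + 4246810/882436 = -2708138*1566037 + 4246810*(1/882436) = -4241044309106 + 2123405/441218 = -1871225087973007703/441218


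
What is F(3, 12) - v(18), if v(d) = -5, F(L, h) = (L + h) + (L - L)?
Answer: 20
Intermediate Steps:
F(L, h) = L + h (F(L, h) = (L + h) + 0 = L + h)
F(3, 12) - v(18) = (3 + 12) - 1*(-5) = 15 + 5 = 20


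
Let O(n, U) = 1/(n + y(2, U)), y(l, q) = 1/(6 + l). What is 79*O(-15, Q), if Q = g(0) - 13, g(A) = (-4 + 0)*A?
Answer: -632/119 ≈ -5.3109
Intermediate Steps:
g(A) = -4*A
Q = -13 (Q = -4*0 - 13 = 0 - 13 = -13)
O(n, U) = 1/(1/8 + n) (O(n, U) = 1/(n + 1/(6 + 2)) = 1/(n + 1/8) = 1/(1/8 + n))
79*O(-15, Q) = 79*(8/(1 + 8*(-15))) = 79*(8/(1 - 120)) = 79*(8/(-119)) = 79*(8*(-1/119)) = 79*(-8/119) = -632/119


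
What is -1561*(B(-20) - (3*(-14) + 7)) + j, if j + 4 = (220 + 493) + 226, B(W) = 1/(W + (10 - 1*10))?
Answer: -1072439/20 ≈ -53622.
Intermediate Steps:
B(W) = 1/W (B(W) = 1/(W + (10 - 10)) = 1/(W + 0) = 1/W)
j = 935 (j = -4 + ((220 + 493) + 226) = -4 + (713 + 226) = -4 + 939 = 935)
-1561*(B(-20) - (3*(-14) + 7)) + j = -1561*(1/(-20) - (3*(-14) + 7)) + 935 = -1561*(-1/20 - (-42 + 7)) + 935 = -1561*(-1/20 - 1*(-35)) + 935 = -1561*(-1/20 + 35) + 935 = -1561*699/20 + 935 = -1091139/20 + 935 = -1072439/20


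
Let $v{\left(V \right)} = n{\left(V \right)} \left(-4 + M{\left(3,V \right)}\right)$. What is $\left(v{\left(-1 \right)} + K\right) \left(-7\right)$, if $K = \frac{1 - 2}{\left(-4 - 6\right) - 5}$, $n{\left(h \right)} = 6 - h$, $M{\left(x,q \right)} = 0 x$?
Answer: $\frac{2933}{15} \approx 195.53$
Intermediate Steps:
$M{\left(x,q \right)} = 0$
$K = \frac{1}{15}$ ($K = - \frac{1}{\left(-4 - 6\right) - 5} = - \frac{1}{-10 - 5} = - \frac{1}{-15} = \left(-1\right) \left(- \frac{1}{15}\right) = \frac{1}{15} \approx 0.066667$)
$v{\left(V \right)} = -24 + 4 V$ ($v{\left(V \right)} = \left(6 - V\right) \left(-4 + 0\right) = \left(6 - V\right) \left(-4\right) = -24 + 4 V$)
$\left(v{\left(-1 \right)} + K\right) \left(-7\right) = \left(\left(-24 + 4 \left(-1\right)\right) + \frac{1}{15}\right) \left(-7\right) = \left(\left(-24 - 4\right) + \frac{1}{15}\right) \left(-7\right) = \left(-28 + \frac{1}{15}\right) \left(-7\right) = \left(- \frac{419}{15}\right) \left(-7\right) = \frac{2933}{15}$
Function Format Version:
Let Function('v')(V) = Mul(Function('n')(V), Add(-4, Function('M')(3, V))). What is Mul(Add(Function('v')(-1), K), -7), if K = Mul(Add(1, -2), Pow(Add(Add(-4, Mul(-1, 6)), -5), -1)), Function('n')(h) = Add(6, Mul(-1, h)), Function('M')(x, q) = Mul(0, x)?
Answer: Rational(2933, 15) ≈ 195.53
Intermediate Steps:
Function('M')(x, q) = 0
K = Rational(1, 15) (K = Mul(-1, Pow(Add(Add(-4, -6), -5), -1)) = Mul(-1, Pow(Add(-10, -5), -1)) = Mul(-1, Pow(-15, -1)) = Mul(-1, Rational(-1, 15)) = Rational(1, 15) ≈ 0.066667)
Function('v')(V) = Add(-24, Mul(4, V)) (Function('v')(V) = Mul(Add(6, Mul(-1, V)), Add(-4, 0)) = Mul(Add(6, Mul(-1, V)), -4) = Add(-24, Mul(4, V)))
Mul(Add(Function('v')(-1), K), -7) = Mul(Add(Add(-24, Mul(4, -1)), Rational(1, 15)), -7) = Mul(Add(Add(-24, -4), Rational(1, 15)), -7) = Mul(Add(-28, Rational(1, 15)), -7) = Mul(Rational(-419, 15), -7) = Rational(2933, 15)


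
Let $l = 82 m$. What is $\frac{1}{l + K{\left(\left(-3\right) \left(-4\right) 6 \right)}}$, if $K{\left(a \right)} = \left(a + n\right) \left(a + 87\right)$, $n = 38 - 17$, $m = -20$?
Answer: $\frac{1}{13147} \approx 7.6063 \cdot 10^{-5}$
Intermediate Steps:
$n = 21$ ($n = 38 - 17 = 21$)
$l = -1640$ ($l = 82 \left(-20\right) = -1640$)
$K{\left(a \right)} = \left(21 + a\right) \left(87 + a\right)$ ($K{\left(a \right)} = \left(a + 21\right) \left(a + 87\right) = \left(21 + a\right) \left(87 + a\right)$)
$\frac{1}{l + K{\left(\left(-3\right) \left(-4\right) 6 \right)}} = \frac{1}{-1640 + \left(1827 + \left(\left(-3\right) \left(-4\right) 6\right)^{2} + 108 \left(-3\right) \left(-4\right) 6\right)} = \frac{1}{-1640 + \left(1827 + \left(12 \cdot 6\right)^{2} + 108 \cdot 12 \cdot 6\right)} = \frac{1}{-1640 + \left(1827 + 72^{2} + 108 \cdot 72\right)} = \frac{1}{-1640 + \left(1827 + 5184 + 7776\right)} = \frac{1}{-1640 + 14787} = \frac{1}{13147}$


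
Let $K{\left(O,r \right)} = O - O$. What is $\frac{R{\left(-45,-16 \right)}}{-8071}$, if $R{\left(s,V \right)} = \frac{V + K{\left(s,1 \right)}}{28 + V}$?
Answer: $\frac{4}{24213} \approx 0.0001652$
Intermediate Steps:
$K{\left(O,r \right)} = 0$
$R{\left(s,V \right)} = \frac{V}{28 + V}$ ($R{\left(s,V \right)} = \frac{V + 0}{28 + V} = \frac{V}{28 + V}$)
$\frac{R{\left(-45,-16 \right)}}{-8071} = \frac{\left(-16\right) \frac{1}{28 - 16}}{-8071} = - \frac{16}{12} \left(- \frac{1}{8071}\right) = \left(-16\right) \frac{1}{12} \left(- \frac{1}{8071}\right) = \left(- \frac{4}{3}\right) \left(- \frac{1}{8071}\right) = \frac{4}{24213}$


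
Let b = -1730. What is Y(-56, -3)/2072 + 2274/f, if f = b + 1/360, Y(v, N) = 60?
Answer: -414713535/322609882 ≈ -1.2855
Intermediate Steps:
f = -622799/360 (f = -1730 + 1/360 = -622799/360 ≈ -1730.0)
Y(-56, -3)/2072 + 2274/f = 60/2072 + 2274/(-622799/360) = 60*(1/2072) + 2274*(-360/622799) = 15/518 - 818640/622799 = -414713535/322609882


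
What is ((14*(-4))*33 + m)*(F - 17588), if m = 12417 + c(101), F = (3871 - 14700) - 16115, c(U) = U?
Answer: -475156440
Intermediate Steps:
F = -26944 (F = -10829 - 16115 = -26944)
m = 12518 (m = 12417 + 101 = 12518)
((14*(-4))*33 + m)*(F - 17588) = ((14*(-4))*33 + 12518)*(-26944 - 17588) = (-56*33 + 12518)*(-44532) = (-1848 + 12518)*(-44532) = 10670*(-44532) = -475156440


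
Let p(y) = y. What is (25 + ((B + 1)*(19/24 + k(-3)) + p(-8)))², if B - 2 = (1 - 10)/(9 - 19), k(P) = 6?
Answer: 12103441/6400 ≈ 1891.2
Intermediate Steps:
B = 29/10 (B = 2 + (1 - 10)/(9 - 19) = 2 - 9/(-10) = 2 - 9*(-⅒) = 2 + 9/10 = 29/10 ≈ 2.9000)
(25 + ((B + 1)*(19/24 + k(-3)) + p(-8)))² = (25 + ((29/10 + 1)*(19/24 + 6) - 8))² = (25 + (39*(19*(1/24) + 6)/10 - 8))² = (25 + (39*(19/24 + 6)/10 - 8))² = (25 + ((39/10)*(163/24) - 8))² = (25 + (2119/80 - 8))² = (25 + 1479/80)² = (3479/80)² = 12103441/6400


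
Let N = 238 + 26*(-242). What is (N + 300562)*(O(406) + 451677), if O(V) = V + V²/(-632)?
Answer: 10512154562870/79 ≈ 1.3307e+11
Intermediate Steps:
N = -6054 (N = 238 - 6292 = -6054)
O(V) = V - V²/632 (O(V) = V + V²*(-1/632) = V - V²/632)
(N + 300562)*(O(406) + 451677) = (-6054 + 300562)*((1/632)*406*(632 - 1*406) + 451677) = 294508*((1/632)*406*(632 - 406) + 451677) = 294508*((1/632)*406*226 + 451677) = 294508*(22939/158 + 451677) = 294508*(71387905/158) = 10512154562870/79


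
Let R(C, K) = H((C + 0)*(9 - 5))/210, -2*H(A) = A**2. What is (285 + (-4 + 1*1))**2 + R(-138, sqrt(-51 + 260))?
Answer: 2757948/35 ≈ 78799.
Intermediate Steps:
H(A) = -A**2/2
R(C, K) = -4*C**2/105 (R(C, K) = -(9 - 5)**2*(C + 0)**2/2/210 = -16*C**2/2*(1/210) = -8*C**2*(1/210) = -4*C**2/105)
(285 + (-4 + 1*1))**2 + R(-138, sqrt(-51 + 260)) = (285 + (-4 + 1*1))**2 - 4/105*(-138)**2 = (285 + (-4 + 1))**2 - 4/105*19044 = (285 - 3)**2 - 25392/35 = 282**2 - 25392/35 = 79524 - 25392/35 = 2757948/35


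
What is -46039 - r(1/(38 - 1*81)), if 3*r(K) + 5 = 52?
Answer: -138164/3 ≈ -46055.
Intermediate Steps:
r(K) = 47/3 (r(K) = -5/3 + (⅓)*52 = -5/3 + 52/3 = 47/3)
-46039 - r(1/(38 - 1*81)) = -46039 - 1*47/3 = -46039 - 47/3 = -138164/3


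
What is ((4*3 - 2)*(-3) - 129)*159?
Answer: -25281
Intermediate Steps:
((4*3 - 2)*(-3) - 129)*159 = ((12 - 2)*(-3) - 129)*159 = (10*(-3) - 129)*159 = (-30 - 129)*159 = -159*159 = -25281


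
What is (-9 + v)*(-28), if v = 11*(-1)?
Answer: 560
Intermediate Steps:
v = -11
(-9 + v)*(-28) = (-9 - 11)*(-28) = -20*(-28) = 560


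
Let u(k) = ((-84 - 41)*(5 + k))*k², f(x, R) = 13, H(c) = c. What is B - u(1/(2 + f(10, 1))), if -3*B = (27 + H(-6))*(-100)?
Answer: 18976/27 ≈ 702.81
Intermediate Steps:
u(k) = k²*(-625 - 125*k) (u(k) = (-125*(5 + k))*k² = (-625 - 125*k)*k² = k²*(-625 - 125*k))
B = 700 (B = -(27 - 6)*(-100)/3 = -7*(-100) = -⅓*(-2100) = 700)
B - u(1/(2 + f(10, 1))) = 700 - 125*(1/(2 + 13))²*(-5 - 1/(2 + 13)) = 700 - 125*(1/15)²*(-5 - 1/15) = 700 - 125*(1/15)²*(-5 - 1*1/15) = 700 - 125*(-5 - 1/15)/225 = 700 - 125*(-76)/(225*15) = 700 - 1*(-76/27) = 700 + 76/27 = 18976/27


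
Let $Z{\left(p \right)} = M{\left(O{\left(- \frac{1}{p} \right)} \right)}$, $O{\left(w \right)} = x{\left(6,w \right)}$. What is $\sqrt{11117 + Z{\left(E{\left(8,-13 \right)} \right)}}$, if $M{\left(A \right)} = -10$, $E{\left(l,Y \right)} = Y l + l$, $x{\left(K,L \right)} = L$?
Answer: $\sqrt{11107} \approx 105.39$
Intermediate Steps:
$O{\left(w \right)} = w$
$E{\left(l,Y \right)} = l + Y l$
$Z{\left(p \right)} = -10$
$\sqrt{11117 + Z{\left(E{\left(8,-13 \right)} \right)}} = \sqrt{11117 - 10} = \sqrt{11107}$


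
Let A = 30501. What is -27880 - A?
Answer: -58381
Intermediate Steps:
-27880 - A = -27880 - 1*30501 = -27880 - 30501 = -58381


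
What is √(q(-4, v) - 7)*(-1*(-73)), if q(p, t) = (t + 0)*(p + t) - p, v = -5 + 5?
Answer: 73*I*√3 ≈ 126.44*I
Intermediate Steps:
v = 0
q(p, t) = -p + t*(p + t) (q(p, t) = t*(p + t) - p = -p + t*(p + t))
√(q(-4, v) - 7)*(-1*(-73)) = √((0² - 1*(-4) - 4*0) - 7)*(-1*(-73)) = √((0 + 4 + 0) - 7)*73 = √(4 - 7)*73 = √(-3)*73 = (I*√3)*73 = 73*I*√3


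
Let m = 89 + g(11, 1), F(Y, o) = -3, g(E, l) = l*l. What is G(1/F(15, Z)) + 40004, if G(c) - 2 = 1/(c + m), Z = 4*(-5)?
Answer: 10761617/269 ≈ 40006.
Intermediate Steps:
g(E, l) = l**2
Z = -20
m = 90 (m = 89 + 1**2 = 89 + 1 = 90)
G(c) = 2 + 1/(90 + c) (G(c) = 2 + 1/(c + 90) = 2 + 1/(90 + c))
G(1/F(15, Z)) + 40004 = (181 + 2/(-3))/(90 + 1/(-3)) + 40004 = (181 + 2*(-1/3))/(90 - 1/3) + 40004 = (181 - 2/3)/(269/3) + 40004 = (3/269)*(541/3) + 40004 = 541/269 + 40004 = 10761617/269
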